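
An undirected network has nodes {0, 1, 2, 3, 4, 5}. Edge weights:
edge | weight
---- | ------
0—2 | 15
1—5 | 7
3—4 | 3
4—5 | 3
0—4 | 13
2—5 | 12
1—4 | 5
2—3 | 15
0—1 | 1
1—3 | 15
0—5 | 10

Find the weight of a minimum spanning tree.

24

Kruskal's algorithm — process edges by increasing weight (ties by edge label):
0—1 (1): add — endpoints in different components.
3—4 (3): add — endpoints in different components.
4—5 (3): add — endpoints in different components.
1—4 (5): add — endpoints in different components.
1—5 (7): skip — 1 and 5 already connected.
0—5 (10): skip — 0 and 5 already connected.
2—5 (12): add — endpoints in different components.
MST edges: 0—1, 3—4, 4—5, 1—4, 2—5; total weight 1+3+3+5+12 = 24.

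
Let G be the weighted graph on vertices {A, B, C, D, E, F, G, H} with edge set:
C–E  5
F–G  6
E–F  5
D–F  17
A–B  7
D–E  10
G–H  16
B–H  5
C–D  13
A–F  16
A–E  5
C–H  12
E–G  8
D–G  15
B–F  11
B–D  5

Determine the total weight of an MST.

38

Prim's algorithm from A:
Step 1: cheapest edge leaving the tree is A–E (5); add E.
Step 2: cheapest edge leaving the tree is C–E (5); add C.
Step 3: cheapest edge leaving the tree is E–F (5); add F.
Step 4: cheapest edge leaving the tree is F–G (6); add G.
Step 5: cheapest edge leaving the tree is A–B (7); add B.
Step 6: cheapest edge leaving the tree is B–D (5); add D.
Step 7: cheapest edge leaving the tree is B–H (5); add H.
MST edges: A–E, C–E, E–F, F–G, A–B, B–D, B–H; total weight 5+5+5+6+7+5+5 = 38.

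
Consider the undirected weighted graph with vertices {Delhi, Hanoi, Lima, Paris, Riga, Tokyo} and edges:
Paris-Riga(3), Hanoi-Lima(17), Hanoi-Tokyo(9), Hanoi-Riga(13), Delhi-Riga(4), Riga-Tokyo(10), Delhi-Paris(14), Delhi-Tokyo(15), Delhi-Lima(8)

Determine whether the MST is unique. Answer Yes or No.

Kruskal's algorithm — process edges by increasing weight (ties by edge label):
Paris-Riga (3): add — endpoints in different components.
Delhi-Riga (4): add — endpoints in different components.
Delhi-Lima (8): add — endpoints in different components.
Hanoi-Tokyo (9): add — endpoints in different components.
Riga-Tokyo (10): add — endpoints in different components.
Every non-tree edge has weight strictly greater than the heaviest edge on the tree path between its endpoints, so the MST is unique.

Yes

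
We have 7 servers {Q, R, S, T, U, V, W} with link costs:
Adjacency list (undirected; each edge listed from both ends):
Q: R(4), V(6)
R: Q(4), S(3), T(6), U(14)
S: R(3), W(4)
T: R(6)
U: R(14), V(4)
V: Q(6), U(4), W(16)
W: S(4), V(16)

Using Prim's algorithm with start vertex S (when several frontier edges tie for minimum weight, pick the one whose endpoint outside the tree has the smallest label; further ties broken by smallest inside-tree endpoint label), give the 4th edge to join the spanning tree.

R-T

Prim, starting at S.
Step 1: cheapest edge leaving the tree is R S (3); add R.
Step 2: cheapest edge leaving the tree is Q R (4); add Q.
Step 3: cheapest edge leaving the tree is S W (4); add W.
Step 4: cheapest edge leaving the tree is R T (6); add T.
Step 5: cheapest edge leaving the tree is Q V (6); add V.
Step 6: cheapest edge leaving the tree is U V (4); add U.
The 4th edge added is R T.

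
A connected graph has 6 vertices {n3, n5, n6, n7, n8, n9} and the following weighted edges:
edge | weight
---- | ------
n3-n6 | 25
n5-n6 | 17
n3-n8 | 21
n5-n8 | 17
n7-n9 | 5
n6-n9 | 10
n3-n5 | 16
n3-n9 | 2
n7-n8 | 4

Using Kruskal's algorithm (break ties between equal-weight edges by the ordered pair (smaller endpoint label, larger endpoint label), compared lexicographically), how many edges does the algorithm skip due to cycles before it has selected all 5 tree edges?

Kruskal's algorithm — process edges by increasing weight (ties by edge label):
n3-n9 (2): add — endpoints in different components.
n7-n8 (4): add — endpoints in different components.
n7-n9 (5): add — endpoints in different components.
n6-n9 (10): add — endpoints in different components.
n3-n5 (16): add — endpoints in different components.
Edges rejected before the tree was complete: 0.

0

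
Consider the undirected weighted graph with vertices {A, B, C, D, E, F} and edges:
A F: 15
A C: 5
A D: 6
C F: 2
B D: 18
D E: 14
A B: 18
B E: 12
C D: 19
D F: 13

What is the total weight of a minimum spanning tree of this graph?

39

Prim, starting at D.
Step 1: cheapest edge leaving the tree is A D (6); add A.
Step 2: cheapest edge leaving the tree is A C (5); add C.
Step 3: cheapest edge leaving the tree is C F (2); add F.
Step 4: cheapest edge leaving the tree is D E (14); add E.
Step 5: cheapest edge leaving the tree is B E (12); add B.
MST edges: A D, A C, C F, D E, B E; total weight 6+5+2+14+12 = 39.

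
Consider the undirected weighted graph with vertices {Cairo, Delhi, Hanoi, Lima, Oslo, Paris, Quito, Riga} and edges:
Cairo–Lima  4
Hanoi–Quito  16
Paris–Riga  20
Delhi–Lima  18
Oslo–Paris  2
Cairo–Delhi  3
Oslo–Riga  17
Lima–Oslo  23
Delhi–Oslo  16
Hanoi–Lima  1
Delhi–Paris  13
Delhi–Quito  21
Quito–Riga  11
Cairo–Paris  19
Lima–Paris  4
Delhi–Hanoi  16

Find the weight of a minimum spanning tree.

41

Kruskal: consider edges lightest-first.
Hanoi–Lima (1): add — endpoints in different components.
Oslo–Paris (2): add — endpoints in different components.
Cairo–Delhi (3): add — endpoints in different components.
Cairo–Lima (4): add — endpoints in different components.
Lima–Paris (4): add — endpoints in different components.
Quito–Riga (11): add — endpoints in different components.
Delhi–Paris (13): skip — Delhi and Paris already connected.
Delhi–Hanoi (16): skip — Hanoi and Delhi already connected.
Delhi–Oslo (16): skip — Oslo and Delhi already connected.
Hanoi–Quito (16): add — endpoints in different components.
MST edges: Hanoi–Lima, Oslo–Paris, Cairo–Delhi, Cairo–Lima, Lima–Paris, Quito–Riga, Hanoi–Quito; total weight 1+2+3+4+4+11+16 = 41.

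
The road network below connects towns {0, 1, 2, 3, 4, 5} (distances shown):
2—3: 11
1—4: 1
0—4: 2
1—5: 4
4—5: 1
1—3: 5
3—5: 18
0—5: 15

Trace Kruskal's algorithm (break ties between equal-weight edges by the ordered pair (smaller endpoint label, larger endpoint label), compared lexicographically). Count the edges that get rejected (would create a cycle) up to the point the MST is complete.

Kruskal: consider edges lightest-first.
1—4 (1): add. Components now {0} {1,4} {2} {3} {5}
4—5 (1): add. Components now {0} {1,4,5} {2} {3}
0—4 (2): add. Components now {0,1,4,5} {2} {3}
1—5 (4): skip — 1 and 5 already connected.
1—3 (5): add. Components now {0,1,3,4,5} {2}
2—3 (11): add. Components now {0,1,2,3,4,5}
Edges rejected before the tree was complete: 1.

1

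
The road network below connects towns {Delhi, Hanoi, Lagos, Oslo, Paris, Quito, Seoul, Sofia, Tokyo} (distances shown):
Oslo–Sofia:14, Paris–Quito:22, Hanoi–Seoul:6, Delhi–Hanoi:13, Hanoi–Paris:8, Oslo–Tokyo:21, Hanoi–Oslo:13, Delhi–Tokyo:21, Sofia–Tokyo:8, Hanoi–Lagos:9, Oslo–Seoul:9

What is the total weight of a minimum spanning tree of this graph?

Kruskal: consider edges lightest-first.
Hanoi–Seoul (6): add — endpoints in different components.
Hanoi–Paris (8): add — endpoints in different components.
Sofia–Tokyo (8): add — endpoints in different components.
Hanoi–Lagos (9): add — endpoints in different components.
Oslo–Seoul (9): add — endpoints in different components.
Delhi–Hanoi (13): add — endpoints in different components.
Hanoi–Oslo (13): skip — Oslo and Hanoi already connected.
Oslo–Sofia (14): add — endpoints in different components.
Delhi–Tokyo (21): skip — Tokyo and Delhi already connected.
Oslo–Tokyo (21): skip — Oslo and Tokyo already connected.
Paris–Quito (22): add — endpoints in different components.
MST edges: Hanoi–Seoul, Hanoi–Paris, Sofia–Tokyo, Hanoi–Lagos, Oslo–Seoul, Delhi–Hanoi, Oslo–Sofia, Paris–Quito; total weight 6+8+8+9+9+13+14+22 = 89.

89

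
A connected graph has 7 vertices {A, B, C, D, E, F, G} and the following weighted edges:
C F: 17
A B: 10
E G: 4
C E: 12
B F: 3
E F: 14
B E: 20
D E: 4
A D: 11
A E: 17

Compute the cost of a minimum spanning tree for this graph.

Kruskal's algorithm — process edges by increasing weight (ties by edge label):
B F (3): add — endpoints in different components.
D E (4): add — endpoints in different components.
E G (4): add — endpoints in different components.
A B (10): add — endpoints in different components.
A D (11): add — endpoints in different components.
C E (12): add — endpoints in different components.
MST edges: B F, D E, E G, A B, A D, C E; total weight 3+4+4+10+11+12 = 44.

44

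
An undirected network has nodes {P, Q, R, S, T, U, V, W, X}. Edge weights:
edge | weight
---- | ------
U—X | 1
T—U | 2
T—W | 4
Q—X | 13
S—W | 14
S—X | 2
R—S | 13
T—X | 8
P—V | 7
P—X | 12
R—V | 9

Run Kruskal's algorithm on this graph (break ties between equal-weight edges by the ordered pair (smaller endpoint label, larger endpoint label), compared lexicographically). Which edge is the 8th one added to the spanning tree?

Q-X

Sort edges by weight, then run Kruskal:
U—X (1): add — endpoints in different components.
S—X (2): add — endpoints in different components.
T—U (2): add — endpoints in different components.
T—W (4): add — endpoints in different components.
P—V (7): add — endpoints in different components.
T—X (8): skip — X and T already connected.
R—V (9): add — endpoints in different components.
P—X (12): add — endpoints in different components.
Q—X (13): add — endpoints in different components.
The 8th edge added is Q—X.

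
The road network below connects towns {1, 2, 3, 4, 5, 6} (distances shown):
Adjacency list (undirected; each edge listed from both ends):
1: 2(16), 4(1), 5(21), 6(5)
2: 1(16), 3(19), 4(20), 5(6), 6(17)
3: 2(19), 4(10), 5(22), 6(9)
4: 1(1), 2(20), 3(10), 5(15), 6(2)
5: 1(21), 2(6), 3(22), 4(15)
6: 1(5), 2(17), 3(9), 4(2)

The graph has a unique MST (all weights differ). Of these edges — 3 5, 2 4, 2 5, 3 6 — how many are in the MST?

Sort edges by weight, then run Kruskal:
1 4 (1): add. Components now {1,4} {2} {3} {5} {6}
4 6 (2): add. Components now {1,4,6} {2} {3} {5}
1 6 (5): skip — 1 and 6 already connected.
2 5 (6): add. Components now {1,4,6} {2,5} {3}
3 6 (9): add. Components now {1,3,4,6} {2,5}
3 4 (10): skip — 3 and 4 already connected.
4 5 (15): add. Components now {1,2,3,4,5,6}
MST edge set: {1 4, 4 6, 2 5, 3 6, 4 5}.
Of the listed edges, {2 5, 3 6} are in the MST → 2.

2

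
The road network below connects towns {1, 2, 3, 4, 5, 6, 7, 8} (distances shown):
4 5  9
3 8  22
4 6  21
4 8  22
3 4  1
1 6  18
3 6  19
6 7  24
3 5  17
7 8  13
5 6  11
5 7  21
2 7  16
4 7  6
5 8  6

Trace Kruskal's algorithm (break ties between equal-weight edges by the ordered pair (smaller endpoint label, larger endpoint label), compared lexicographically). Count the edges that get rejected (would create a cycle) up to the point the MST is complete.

Kruskal: consider edges lightest-first.
3 4 (1): add — endpoints in different components.
4 7 (6): add — endpoints in different components.
5 8 (6): add — endpoints in different components.
4 5 (9): add — endpoints in different components.
5 6 (11): add — endpoints in different components.
7 8 (13): skip — 7 and 8 already connected.
2 7 (16): add — endpoints in different components.
3 5 (17): skip — 3 and 5 already connected.
1 6 (18): add — endpoints in different components.
Edges rejected before the tree was complete: 2.

2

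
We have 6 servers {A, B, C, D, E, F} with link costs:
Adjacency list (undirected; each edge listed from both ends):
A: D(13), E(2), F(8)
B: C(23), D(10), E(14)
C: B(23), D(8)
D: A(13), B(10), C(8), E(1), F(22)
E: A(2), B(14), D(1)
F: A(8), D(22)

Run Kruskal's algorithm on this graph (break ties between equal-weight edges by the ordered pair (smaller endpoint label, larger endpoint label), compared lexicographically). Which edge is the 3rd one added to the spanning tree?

A-F

Kruskal's algorithm — process edges by increasing weight (ties by edge label):
D-E (1): add — endpoints in different components.
A-E (2): add — endpoints in different components.
A-F (8): add — endpoints in different components.
C-D (8): add — endpoints in different components.
B-D (10): add — endpoints in different components.
The 3rd edge added is A-F.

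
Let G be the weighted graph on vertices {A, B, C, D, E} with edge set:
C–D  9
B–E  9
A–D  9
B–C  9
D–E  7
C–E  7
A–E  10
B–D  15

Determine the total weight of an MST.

Kruskal's algorithm — process edges by increasing weight (ties by edge label):
C–E (7): add — endpoints in different components.
D–E (7): add — endpoints in different components.
A–D (9): add — endpoints in different components.
B–C (9): add — endpoints in different components.
MST edges: C–E, D–E, A–D, B–C; total weight 7+7+9+9 = 32.

32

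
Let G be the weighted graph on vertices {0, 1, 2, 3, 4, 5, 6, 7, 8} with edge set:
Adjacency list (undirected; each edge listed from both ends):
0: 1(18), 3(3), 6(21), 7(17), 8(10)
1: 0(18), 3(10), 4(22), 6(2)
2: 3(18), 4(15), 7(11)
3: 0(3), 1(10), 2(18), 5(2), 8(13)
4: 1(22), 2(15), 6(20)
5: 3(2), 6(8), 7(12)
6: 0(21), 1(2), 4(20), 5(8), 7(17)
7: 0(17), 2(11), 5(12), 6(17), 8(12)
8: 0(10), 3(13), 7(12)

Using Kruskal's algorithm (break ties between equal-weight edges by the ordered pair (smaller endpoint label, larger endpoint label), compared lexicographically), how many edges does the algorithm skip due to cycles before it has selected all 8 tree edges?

Kruskal: consider edges lightest-first.
1-6 (2): add — endpoints in different components.
3-5 (2): add — endpoints in different components.
0-3 (3): add — endpoints in different components.
5-6 (8): add — endpoints in different components.
0-8 (10): add — endpoints in different components.
1-3 (10): skip — 1 and 3 already connected.
2-7 (11): add — endpoints in different components.
5-7 (12): add — endpoints in different components.
7-8 (12): skip — 7 and 8 already connected.
3-8 (13): skip — 3 and 8 already connected.
2-4 (15): add — endpoints in different components.
Edges rejected before the tree was complete: 3.

3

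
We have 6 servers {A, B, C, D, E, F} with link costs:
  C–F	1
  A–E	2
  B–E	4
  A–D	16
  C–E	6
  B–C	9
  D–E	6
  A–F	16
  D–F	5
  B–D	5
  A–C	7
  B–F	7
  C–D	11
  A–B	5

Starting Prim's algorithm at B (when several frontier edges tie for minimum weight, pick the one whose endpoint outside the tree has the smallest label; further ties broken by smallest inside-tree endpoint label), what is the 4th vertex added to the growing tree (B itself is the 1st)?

Prim's algorithm from B:
Step 1: frontier [B–E 4, A–B 5, B–D 5, B–F 7, B–C 9] → take B–E (4); add E.
Step 2: frontier [A–B 5, B–D 5, B–F 7, B–C 9, A–E 2, C–E 6, D–E 6] → take A–E (2); add A.
Step 3: frontier [A–C 7, A–D 16, A–F 16, B–D 5, B–F 7, B–C 9, C–E 6, D–E 6] → take B–D (5); add D.
Step 4: frontier [A–C 7, A–F 16, B–F 7, B–C 9, D–F 5, C–D 11, C–E 6] → take D–F (5); add F.
Step 5: frontier [A–C 7, B–C 9, C–D 11, C–E 6, C–F 1] → take C–F (1); add C.
Vertex order: B, E, A, D, F, C. The 4th vertex is D.

D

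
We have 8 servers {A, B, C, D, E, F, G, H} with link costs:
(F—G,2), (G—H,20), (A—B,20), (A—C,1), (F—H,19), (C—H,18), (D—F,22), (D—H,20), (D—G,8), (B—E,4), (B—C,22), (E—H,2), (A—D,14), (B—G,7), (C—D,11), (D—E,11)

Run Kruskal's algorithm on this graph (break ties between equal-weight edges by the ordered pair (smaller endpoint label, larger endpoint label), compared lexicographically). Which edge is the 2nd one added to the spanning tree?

E-H

Kruskal: consider edges lightest-first.
A—C (1): add — endpoints in different components.
E—H (2): add — endpoints in different components.
F—G (2): add — endpoints in different components.
B—E (4): add — endpoints in different components.
B—G (7): add — endpoints in different components.
D—G (8): add — endpoints in different components.
C—D (11): add — endpoints in different components.
The 2nd edge added is E—H.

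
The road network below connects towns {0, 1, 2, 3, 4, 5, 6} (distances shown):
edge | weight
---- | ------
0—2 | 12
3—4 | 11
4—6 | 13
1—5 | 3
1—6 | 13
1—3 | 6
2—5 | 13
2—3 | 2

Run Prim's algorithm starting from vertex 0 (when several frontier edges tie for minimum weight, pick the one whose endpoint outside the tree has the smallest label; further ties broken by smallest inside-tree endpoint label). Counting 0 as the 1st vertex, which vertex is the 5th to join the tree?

5

Prim's algorithm from 0:
Step 1: frontier [0—2 12] → take 0—2 (12); add 2.
Step 2: frontier [2—3 2, 2—5 13] → take 2—3 (2); add 3.
Step 3: frontier [2—5 13, 1—3 6, 3—4 11] → take 1—3 (6); add 1.
Step 4: frontier [1—5 3, 1—6 13, 2—5 13, 3—4 11] → take 1—5 (3); add 5.
Step 5: frontier [1—6 13, 3—4 11] → take 3—4 (11); add 4.
Step 6: frontier [1—6 13, 4—6 13] → take 1—6 (13); add 6.
Vertex order: 0, 2, 3, 1, 5, 4, 6. The 5th vertex is 5.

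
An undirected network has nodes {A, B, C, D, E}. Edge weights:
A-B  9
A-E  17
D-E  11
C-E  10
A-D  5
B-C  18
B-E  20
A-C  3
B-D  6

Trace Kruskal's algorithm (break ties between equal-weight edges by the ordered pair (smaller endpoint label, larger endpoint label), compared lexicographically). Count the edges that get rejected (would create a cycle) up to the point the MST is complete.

Sort edges by weight, then run Kruskal:
A-C (3): add. Components now {A,C} {B} {D} {E}
A-D (5): add. Components now {A,C,D} {B} {E}
B-D (6): add. Components now {A,B,C,D} {E}
A-B (9): skip — A and B already connected.
C-E (10): add. Components now {A,B,C,D,E}
Edges rejected before the tree was complete: 1.

1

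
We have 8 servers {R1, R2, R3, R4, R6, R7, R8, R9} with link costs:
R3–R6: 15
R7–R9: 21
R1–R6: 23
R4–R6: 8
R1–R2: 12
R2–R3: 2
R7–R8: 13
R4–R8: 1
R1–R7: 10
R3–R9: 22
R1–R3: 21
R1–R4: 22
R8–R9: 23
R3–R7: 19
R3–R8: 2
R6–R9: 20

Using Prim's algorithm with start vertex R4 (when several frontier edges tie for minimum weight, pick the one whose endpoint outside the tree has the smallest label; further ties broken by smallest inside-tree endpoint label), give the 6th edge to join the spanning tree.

R1-R7

Prim's algorithm from R4:
Step 1: cheapest edge leaving the tree is R4–R8 (1); add R8.
Step 2: cheapest edge leaving the tree is R3–R8 (2); add R3.
Step 3: cheapest edge leaving the tree is R2–R3 (2); add R2.
Step 4: cheapest edge leaving the tree is R4–R6 (8); add R6.
Step 5: cheapest edge leaving the tree is R1–R2 (12); add R1.
Step 6: cheapest edge leaving the tree is R1–R7 (10); add R7.
Step 7: cheapest edge leaving the tree is R6–R9 (20); add R9.
The 6th edge added is R1–R7.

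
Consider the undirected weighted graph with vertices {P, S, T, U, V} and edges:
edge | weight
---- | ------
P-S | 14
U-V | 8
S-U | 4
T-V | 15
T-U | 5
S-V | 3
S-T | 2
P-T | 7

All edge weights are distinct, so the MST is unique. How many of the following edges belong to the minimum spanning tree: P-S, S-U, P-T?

Kruskal's algorithm — process edges by increasing weight (ties by edge label):
S-T (2): add. Components now {S,T} {U} {P} {V}
S-V (3): add. Components now {S,T,V} {U} {P}
S-U (4): add. Components now {S,T,U,V} {P}
T-U (5): skip — T and U already connected.
P-T (7): add. Components now {P,S,T,U,V}
MST edge set: {S-T, S-V, S-U, P-T}.
Of the listed edges, {S-U, P-T} are in the MST → 2.

2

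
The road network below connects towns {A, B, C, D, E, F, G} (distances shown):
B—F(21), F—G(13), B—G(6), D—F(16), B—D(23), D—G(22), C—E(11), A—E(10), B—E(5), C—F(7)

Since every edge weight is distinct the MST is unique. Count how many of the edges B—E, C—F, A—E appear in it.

3

Kruskal's algorithm — process edges by increasing weight (ties by edge label):
B—E (5): add. Components now {A} {B,E} {C} {D} {F} {G}
B—G (6): add. Components now {A} {B,E,G} {C} {D} {F}
C—F (7): add. Components now {A} {B,E,G} {C,F} {D}
A—E (10): add. Components now {A,B,E,G} {C,F} {D}
C—E (11): add. Components now {A,B,C,E,F,G} {D}
F—G (13): skip — F and G already connected.
D—F (16): add. Components now {A,B,C,D,E,F,G}
MST edge set: {B—E, B—G, C—F, A—E, C—E, D—F}.
Of the listed edges, {B—E, C—F, A—E} are in the MST → 3.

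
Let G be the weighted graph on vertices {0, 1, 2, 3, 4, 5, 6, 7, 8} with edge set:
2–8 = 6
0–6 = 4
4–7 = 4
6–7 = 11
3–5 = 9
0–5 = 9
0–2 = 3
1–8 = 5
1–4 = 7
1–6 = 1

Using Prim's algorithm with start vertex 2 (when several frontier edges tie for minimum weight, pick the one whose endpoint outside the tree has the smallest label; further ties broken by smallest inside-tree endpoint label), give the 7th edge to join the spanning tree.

0-5

Prim, starting at 2.
Step 1: frontier [0–2 3, 2–8 6] → take 0–2 (3); add 0.
Step 2: frontier [0–6 4, 0–5 9, 2–8 6] → take 0–6 (4); add 6.
Step 3: frontier [0–5 9, 2–8 6, 1–6 1, 6–7 11] → take 1–6 (1); add 1.
Step 4: frontier [0–5 9, 1–8 5, 1–4 7, 2–8 6, 6–7 11] → take 1–8 (5); add 8.
Step 5: frontier [0–5 9, 1–4 7, 6–7 11] → take 1–4 (7); add 4.
Step 6: frontier [0–5 9, 4–7 4, 6–7 11] → take 4–7 (4); add 7.
Step 7: frontier [0–5 9] → take 0–5 (9); add 5.
Step 8: frontier [3–5 9] → take 3–5 (9); add 3.
The 7th edge added is 0–5.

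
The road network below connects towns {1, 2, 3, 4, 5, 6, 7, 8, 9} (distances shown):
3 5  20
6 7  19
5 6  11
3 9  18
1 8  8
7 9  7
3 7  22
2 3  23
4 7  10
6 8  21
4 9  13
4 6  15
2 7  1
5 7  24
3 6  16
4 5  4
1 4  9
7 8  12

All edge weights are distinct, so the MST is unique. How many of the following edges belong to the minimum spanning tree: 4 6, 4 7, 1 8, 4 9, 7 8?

2

Kruskal: consider edges lightest-first.
2 7 (1): add — endpoints in different components.
4 5 (4): add — endpoints in different components.
7 9 (7): add — endpoints in different components.
1 8 (8): add — endpoints in different components.
1 4 (9): add — endpoints in different components.
4 7 (10): add — endpoints in different components.
5 6 (11): add — endpoints in different components.
7 8 (12): skip — 7 and 8 already connected.
4 9 (13): skip — 4 and 9 already connected.
4 6 (15): skip — 4 and 6 already connected.
3 6 (16): add — endpoints in different components.
MST edge set: {2 7, 4 5, 7 9, 1 8, 1 4, 4 7, 5 6, 3 6}.
Of the listed edges, {4 7, 1 8} are in the MST → 2.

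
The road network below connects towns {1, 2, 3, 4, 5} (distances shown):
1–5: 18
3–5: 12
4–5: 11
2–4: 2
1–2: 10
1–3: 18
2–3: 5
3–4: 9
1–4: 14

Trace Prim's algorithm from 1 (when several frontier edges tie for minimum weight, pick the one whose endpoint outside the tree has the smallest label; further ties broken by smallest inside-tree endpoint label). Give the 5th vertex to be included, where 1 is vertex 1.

Grow the tree from 1 using Prim:
Step 1: cheapest edge leaving the tree is 1–2 (10); add 2.
Step 2: cheapest edge leaving the tree is 2–4 (2); add 4.
Step 3: cheapest edge leaving the tree is 2–3 (5); add 3.
Step 4: cheapest edge leaving the tree is 4–5 (11); add 5.
Vertex order: 1, 2, 4, 3, 5. The 5th vertex is 5.

5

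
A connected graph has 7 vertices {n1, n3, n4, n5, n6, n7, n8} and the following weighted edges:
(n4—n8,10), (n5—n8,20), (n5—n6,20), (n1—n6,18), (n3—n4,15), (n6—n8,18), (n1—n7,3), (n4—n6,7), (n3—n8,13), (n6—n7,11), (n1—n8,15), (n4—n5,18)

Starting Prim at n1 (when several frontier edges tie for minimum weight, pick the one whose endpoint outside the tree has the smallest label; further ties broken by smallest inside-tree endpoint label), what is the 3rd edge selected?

n4-n6

Prim, starting at n1.
Step 1: cheapest edge leaving the tree is n1—n7 (3); add n7.
Step 2: cheapest edge leaving the tree is n6—n7 (11); add n6.
Step 3: cheapest edge leaving the tree is n4—n6 (7); add n4.
Step 4: cheapest edge leaving the tree is n4—n8 (10); add n8.
Step 5: cheapest edge leaving the tree is n3—n8 (13); add n3.
Step 6: cheapest edge leaving the tree is n4—n5 (18); add n5.
The 3rd edge added is n4—n6.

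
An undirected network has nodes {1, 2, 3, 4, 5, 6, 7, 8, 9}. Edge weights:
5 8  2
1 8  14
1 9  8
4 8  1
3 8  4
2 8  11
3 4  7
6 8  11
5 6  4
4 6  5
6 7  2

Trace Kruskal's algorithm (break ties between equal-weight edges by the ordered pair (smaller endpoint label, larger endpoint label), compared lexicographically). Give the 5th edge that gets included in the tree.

5-6

Kruskal's algorithm — process edges by increasing weight (ties by edge label):
4 8 (1): add — endpoints in different components.
5 8 (2): add — endpoints in different components.
6 7 (2): add — endpoints in different components.
3 8 (4): add — endpoints in different components.
5 6 (4): add — endpoints in different components.
4 6 (5): skip — 4 and 6 already connected.
3 4 (7): skip — 3 and 4 already connected.
1 9 (8): add — endpoints in different components.
2 8 (11): add — endpoints in different components.
6 8 (11): skip — 6 and 8 already connected.
1 8 (14): add — endpoints in different components.
The 5th edge added is 5 6.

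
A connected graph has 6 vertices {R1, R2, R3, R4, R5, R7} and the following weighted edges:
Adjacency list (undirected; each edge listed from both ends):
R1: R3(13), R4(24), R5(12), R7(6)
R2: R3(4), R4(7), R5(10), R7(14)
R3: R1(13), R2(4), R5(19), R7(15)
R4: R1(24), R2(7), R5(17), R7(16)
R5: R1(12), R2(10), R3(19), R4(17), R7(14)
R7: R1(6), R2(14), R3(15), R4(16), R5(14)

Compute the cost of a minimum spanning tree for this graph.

39

Prim, starting at R1.
Step 1: frontier [R1–R7 6, R1–R5 12, R1–R3 13, R1–R4 24] → take R1–R7 (6); add R7.
Step 2: frontier [R1–R5 12, R1–R3 13, R1–R4 24, R2–R7 14, R5–R7 14, R3–R7 15, R4–R7 16] → take R1–R5 (12); add R5.
Step 3: frontier [R1–R3 13, R1–R4 24, R2–R5 10, R4–R5 17, R3–R5 19, R2–R7 14, R3–R7 15, R4–R7 16] → take R2–R5 (10); add R2.
Step 4: frontier [R1–R3 13, R1–R4 24, R2–R3 4, R2–R4 7, R4–R5 17, R3–R5 19, R3–R7 15, R4–R7 16] → take R2–R3 (4); add R3.
Step 5: frontier [R1–R4 24, R2–R4 7, R4–R5 17, R4–R7 16] → take R2–R4 (7); add R4.
MST edges: R1–R7, R1–R5, R2–R5, R2–R3, R2–R4; total weight 6+12+10+4+7 = 39.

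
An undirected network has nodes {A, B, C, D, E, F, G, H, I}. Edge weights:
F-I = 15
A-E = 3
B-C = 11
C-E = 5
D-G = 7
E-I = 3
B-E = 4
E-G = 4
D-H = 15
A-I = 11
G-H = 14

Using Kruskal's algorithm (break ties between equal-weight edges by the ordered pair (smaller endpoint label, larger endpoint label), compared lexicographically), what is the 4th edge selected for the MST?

E-G

Kruskal's algorithm — process edges by increasing weight (ties by edge label):
A-E (3): add — endpoints in different components.
E-I (3): add — endpoints in different components.
B-E (4): add — endpoints in different components.
E-G (4): add — endpoints in different components.
C-E (5): add — endpoints in different components.
D-G (7): add — endpoints in different components.
A-I (11): skip — A and I already connected.
B-C (11): skip — B and C already connected.
G-H (14): add — endpoints in different components.
D-H (15): skip — D and H already connected.
F-I (15): add — endpoints in different components.
The 4th edge added is E-G.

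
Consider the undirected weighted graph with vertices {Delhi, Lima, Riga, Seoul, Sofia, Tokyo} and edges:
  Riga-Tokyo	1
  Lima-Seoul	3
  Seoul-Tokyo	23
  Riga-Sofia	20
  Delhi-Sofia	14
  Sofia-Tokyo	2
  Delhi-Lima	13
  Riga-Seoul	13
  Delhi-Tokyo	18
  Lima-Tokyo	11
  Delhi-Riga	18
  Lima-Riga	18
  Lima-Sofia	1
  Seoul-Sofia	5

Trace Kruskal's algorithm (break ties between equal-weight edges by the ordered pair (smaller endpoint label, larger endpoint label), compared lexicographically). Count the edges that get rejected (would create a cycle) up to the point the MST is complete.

Sort edges by weight, then run Kruskal:
Lima-Sofia (1): add — endpoints in different components.
Riga-Tokyo (1): add — endpoints in different components.
Sofia-Tokyo (2): add — endpoints in different components.
Lima-Seoul (3): add — endpoints in different components.
Seoul-Sofia (5): skip — Seoul and Sofia already connected.
Lima-Tokyo (11): skip — Lima and Tokyo already connected.
Delhi-Lima (13): add — endpoints in different components.
Edges rejected before the tree was complete: 2.

2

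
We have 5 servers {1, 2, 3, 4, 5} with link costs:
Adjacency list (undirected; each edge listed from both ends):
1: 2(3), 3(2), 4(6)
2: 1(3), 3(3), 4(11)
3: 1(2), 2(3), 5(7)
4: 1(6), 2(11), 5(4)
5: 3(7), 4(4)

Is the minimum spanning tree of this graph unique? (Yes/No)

Sort edges by weight, then run Kruskal:
1-3 (2): add — endpoints in different components.
1-2 (3): add — endpoints in different components.
2-3 (3): skip — 2 and 3 already connected.
4-5 (4): add — endpoints in different components.
1-4 (6): add — endpoints in different components.
Non-tree edge 2-3 has weight 3, equal to the heaviest edge on its tree cycle — swapping gives another MST of the same weight. Not unique.

No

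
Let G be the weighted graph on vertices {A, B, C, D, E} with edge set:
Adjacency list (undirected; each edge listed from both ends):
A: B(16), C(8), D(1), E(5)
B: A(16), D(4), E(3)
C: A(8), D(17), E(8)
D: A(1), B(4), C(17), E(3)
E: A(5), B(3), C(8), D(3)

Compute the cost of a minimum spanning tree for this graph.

15

Grow the tree from A using Prim:
Step 1: frontier [A–D 1, A–E 5, A–C 8, A–B 16] → take A–D (1); add D.
Step 2: frontier [A–E 5, A–C 8, A–B 16, D–E 3, B–D 4, C–D 17] → take D–E (3); add E.
Step 3: frontier [A–C 8, A–B 16, B–D 4, C–D 17, B–E 3, C–E 8] → take B–E (3); add B.
Step 4: frontier [A–C 8, C–D 17, C–E 8] → take A–C (8); add C.
MST edges: A–D, D–E, B–E, A–C; total weight 1+3+3+8 = 15.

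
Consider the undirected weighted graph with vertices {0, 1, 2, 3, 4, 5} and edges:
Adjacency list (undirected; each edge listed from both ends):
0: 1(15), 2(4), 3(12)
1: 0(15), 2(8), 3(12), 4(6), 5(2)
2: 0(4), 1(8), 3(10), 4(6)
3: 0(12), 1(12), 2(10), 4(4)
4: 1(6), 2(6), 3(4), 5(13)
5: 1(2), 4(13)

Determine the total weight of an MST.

Grow the tree from 2 using Prim:
Step 1: frontier [0–2 4, 2–4 6, 1–2 8, 2–3 10] → take 0–2 (4); add 0.
Step 2: frontier [0–3 12, 0–1 15, 2–4 6, 1–2 8, 2–3 10] → take 2–4 (6); add 4.
Step 3: frontier [0–3 12, 0–1 15, 1–2 8, 2–3 10, 3–4 4, 1–4 6, 4–5 13] → take 3–4 (4); add 3.
Step 4: frontier [0–1 15, 1–2 8, 1–3 12, 1–4 6, 4–5 13] → take 1–4 (6); add 1.
Step 5: frontier [1–5 2, 4–5 13] → take 1–5 (2); add 5.
MST edges: 0–2, 2–4, 3–4, 1–4, 1–5; total weight 4+6+4+6+2 = 22.

22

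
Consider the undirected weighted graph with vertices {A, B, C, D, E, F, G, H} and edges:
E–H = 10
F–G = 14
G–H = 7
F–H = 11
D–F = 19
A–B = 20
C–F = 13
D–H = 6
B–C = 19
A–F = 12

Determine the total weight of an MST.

78

Prim, starting at F.
Step 1: frontier [F–H 11, A–F 12, C–F 13, F–G 14, D–F 19] → take F–H (11); add H.
Step 2: frontier [A–F 12, C–F 13, F–G 14, D–F 19, D–H 6, G–H 7, E–H 10] → take D–H (6); add D.
Step 3: frontier [A–F 12, C–F 13, F–G 14, G–H 7, E–H 10] → take G–H (7); add G.
Step 4: frontier [A–F 12, C–F 13, E–H 10] → take E–H (10); add E.
Step 5: frontier [A–F 12, C–F 13] → take A–F (12); add A.
Step 6: frontier [A–B 20, C–F 13] → take C–F (13); add C.
Step 7: frontier [A–B 20, B–C 19] → take B–C (19); add B.
MST edges: F–H, D–H, G–H, E–H, A–F, C–F, B–C; total weight 11+6+7+10+12+13+19 = 78.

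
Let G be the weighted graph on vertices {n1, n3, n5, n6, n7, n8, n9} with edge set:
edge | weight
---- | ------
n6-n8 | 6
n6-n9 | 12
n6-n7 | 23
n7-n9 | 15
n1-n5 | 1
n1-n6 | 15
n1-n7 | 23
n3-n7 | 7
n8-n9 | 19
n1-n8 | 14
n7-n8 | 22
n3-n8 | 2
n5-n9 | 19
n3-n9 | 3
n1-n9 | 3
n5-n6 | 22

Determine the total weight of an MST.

22

Grow the tree from n8 using Prim:
Step 1: cheapest edge leaving the tree is n3-n8 (2); add n3.
Step 2: cheapest edge leaving the tree is n3-n9 (3); add n9.
Step 3: cheapest edge leaving the tree is n1-n9 (3); add n1.
Step 4: cheapest edge leaving the tree is n1-n5 (1); add n5.
Step 5: cheapest edge leaving the tree is n6-n8 (6); add n6.
Step 6: cheapest edge leaving the tree is n3-n7 (7); add n7.
MST edges: n3-n8, n3-n9, n1-n9, n1-n5, n6-n8, n3-n7; total weight 2+3+3+1+6+7 = 22.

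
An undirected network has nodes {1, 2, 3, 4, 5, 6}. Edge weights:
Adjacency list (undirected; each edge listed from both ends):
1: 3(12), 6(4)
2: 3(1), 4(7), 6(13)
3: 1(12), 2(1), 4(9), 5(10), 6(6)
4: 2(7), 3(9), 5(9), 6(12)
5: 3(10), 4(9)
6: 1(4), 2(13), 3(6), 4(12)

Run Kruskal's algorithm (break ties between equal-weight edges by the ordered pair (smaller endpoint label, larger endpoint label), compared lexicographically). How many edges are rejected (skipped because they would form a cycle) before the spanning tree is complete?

1

Kruskal: consider edges lightest-first.
2 3 (1): add — endpoints in different components.
1 6 (4): add — endpoints in different components.
3 6 (6): add — endpoints in different components.
2 4 (7): add — endpoints in different components.
3 4 (9): skip — 3 and 4 already connected.
4 5 (9): add — endpoints in different components.
Edges rejected before the tree was complete: 1.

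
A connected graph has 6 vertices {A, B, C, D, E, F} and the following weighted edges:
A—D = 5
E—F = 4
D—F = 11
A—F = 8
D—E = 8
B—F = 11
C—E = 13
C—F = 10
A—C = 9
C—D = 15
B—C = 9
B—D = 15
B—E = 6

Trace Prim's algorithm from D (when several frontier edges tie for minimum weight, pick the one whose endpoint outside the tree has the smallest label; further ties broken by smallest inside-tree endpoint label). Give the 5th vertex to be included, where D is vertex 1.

B

Prim's algorithm from D:
Step 1: cheapest edge leaving the tree is A—D (5); add A.
Step 2: cheapest edge leaving the tree is D—E (8); add E.
Step 3: cheapest edge leaving the tree is E—F (4); add F.
Step 4: cheapest edge leaving the tree is B—E (6); add B.
Step 5: cheapest edge leaving the tree is A—C (9); add C.
Vertex order: D, A, E, F, B, C. The 5th vertex is B.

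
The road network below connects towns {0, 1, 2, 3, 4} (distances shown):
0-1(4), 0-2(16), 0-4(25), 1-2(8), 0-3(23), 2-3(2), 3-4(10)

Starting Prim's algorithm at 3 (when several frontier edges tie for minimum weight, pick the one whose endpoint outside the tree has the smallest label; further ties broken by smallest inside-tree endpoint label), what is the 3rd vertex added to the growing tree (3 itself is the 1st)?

Prim, starting at 3.
Step 1: cheapest edge leaving the tree is 2-3 (2); add 2.
Step 2: cheapest edge leaving the tree is 1-2 (8); add 1.
Step 3: cheapest edge leaving the tree is 0-1 (4); add 0.
Step 4: cheapest edge leaving the tree is 3-4 (10); add 4.
Vertex order: 3, 2, 1, 0, 4. The 3rd vertex is 1.

1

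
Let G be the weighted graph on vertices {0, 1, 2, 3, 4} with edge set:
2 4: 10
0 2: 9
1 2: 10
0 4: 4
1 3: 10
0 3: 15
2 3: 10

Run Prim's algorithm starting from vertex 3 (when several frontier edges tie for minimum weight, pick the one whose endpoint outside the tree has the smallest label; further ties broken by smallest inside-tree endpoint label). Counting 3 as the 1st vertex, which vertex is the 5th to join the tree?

4

Grow the tree from 3 using Prim:
Step 1: cheapest edge leaving the tree is 1 3 (10); add 1.
Step 2: cheapest edge leaving the tree is 1 2 (10); add 2.
Step 3: cheapest edge leaving the tree is 0 2 (9); add 0.
Step 4: cheapest edge leaving the tree is 0 4 (4); add 4.
Vertex order: 3, 1, 2, 0, 4. The 5th vertex is 4.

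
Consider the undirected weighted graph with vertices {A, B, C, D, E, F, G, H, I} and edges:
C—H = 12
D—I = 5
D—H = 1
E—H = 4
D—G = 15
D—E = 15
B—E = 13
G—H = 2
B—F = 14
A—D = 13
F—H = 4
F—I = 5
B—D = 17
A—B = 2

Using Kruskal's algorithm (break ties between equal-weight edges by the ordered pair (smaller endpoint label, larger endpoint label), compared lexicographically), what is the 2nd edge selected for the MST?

A-B

Kruskal: consider edges lightest-first.
D—H (1): add — endpoints in different components.
A—B (2): add — endpoints in different components.
G—H (2): add — endpoints in different components.
E—H (4): add — endpoints in different components.
F—H (4): add — endpoints in different components.
D—I (5): add — endpoints in different components.
F—I (5): skip — F and I already connected.
C—H (12): add — endpoints in different components.
A—D (13): add — endpoints in different components.
The 2nd edge added is A—B.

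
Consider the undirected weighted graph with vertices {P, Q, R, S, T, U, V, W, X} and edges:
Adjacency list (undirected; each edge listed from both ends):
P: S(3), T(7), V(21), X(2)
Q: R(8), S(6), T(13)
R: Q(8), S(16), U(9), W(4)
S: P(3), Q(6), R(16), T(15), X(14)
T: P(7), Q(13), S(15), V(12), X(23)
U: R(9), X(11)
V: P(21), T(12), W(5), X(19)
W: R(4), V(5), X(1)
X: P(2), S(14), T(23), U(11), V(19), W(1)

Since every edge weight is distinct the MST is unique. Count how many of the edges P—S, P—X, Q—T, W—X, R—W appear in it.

4

Kruskal: consider edges lightest-first.
W—X (1): add — endpoints in different components.
P—X (2): add — endpoints in different components.
P—S (3): add — endpoints in different components.
R—W (4): add — endpoints in different components.
V—W (5): add — endpoints in different components.
Q—S (6): add — endpoints in different components.
P—T (7): add — endpoints in different components.
Q—R (8): skip — R and Q already connected.
R—U (9): add — endpoints in different components.
MST edge set: {W—X, P—X, P—S, R—W, V—W, Q—S, P—T, R—U}.
Of the listed edges, {P—S, P—X, W—X, R—W} are in the MST → 4.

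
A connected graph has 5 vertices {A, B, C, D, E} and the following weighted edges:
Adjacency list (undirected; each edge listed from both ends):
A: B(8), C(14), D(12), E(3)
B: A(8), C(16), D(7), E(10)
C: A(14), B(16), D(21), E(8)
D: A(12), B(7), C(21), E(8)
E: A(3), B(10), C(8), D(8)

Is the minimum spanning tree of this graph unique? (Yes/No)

No

Sort edges by weight, then run Kruskal:
A E (3): add — endpoints in different components.
B D (7): add — endpoints in different components.
A B (8): add — endpoints in different components.
C E (8): add — endpoints in different components.
Non-tree edge D E has weight 8, equal to the heaviest edge on its tree cycle — swapping gives another MST of the same weight. Not unique.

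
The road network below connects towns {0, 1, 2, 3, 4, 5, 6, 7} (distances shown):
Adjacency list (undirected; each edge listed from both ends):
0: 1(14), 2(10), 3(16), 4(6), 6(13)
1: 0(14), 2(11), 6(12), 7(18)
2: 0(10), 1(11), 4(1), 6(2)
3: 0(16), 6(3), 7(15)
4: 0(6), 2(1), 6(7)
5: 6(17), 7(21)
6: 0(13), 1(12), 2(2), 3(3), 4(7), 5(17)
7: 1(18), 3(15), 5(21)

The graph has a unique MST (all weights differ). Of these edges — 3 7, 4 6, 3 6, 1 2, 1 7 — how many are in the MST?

Kruskal's algorithm — process edges by increasing weight (ties by edge label):
2 4 (1): add — endpoints in different components.
2 6 (2): add — endpoints in different components.
3 6 (3): add — endpoints in different components.
0 4 (6): add — endpoints in different components.
4 6 (7): skip — 4 and 6 already connected.
0 2 (10): skip — 0 and 2 already connected.
1 2 (11): add — endpoints in different components.
1 6 (12): skip — 1 and 6 already connected.
0 6 (13): skip — 0 and 6 already connected.
0 1 (14): skip — 0 and 1 already connected.
3 7 (15): add — endpoints in different components.
0 3 (16): skip — 0 and 3 already connected.
5 6 (17): add — endpoints in different components.
MST edge set: {2 4, 2 6, 3 6, 0 4, 1 2, 3 7, 5 6}.
Of the listed edges, {3 7, 3 6, 1 2} are in the MST → 3.

3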